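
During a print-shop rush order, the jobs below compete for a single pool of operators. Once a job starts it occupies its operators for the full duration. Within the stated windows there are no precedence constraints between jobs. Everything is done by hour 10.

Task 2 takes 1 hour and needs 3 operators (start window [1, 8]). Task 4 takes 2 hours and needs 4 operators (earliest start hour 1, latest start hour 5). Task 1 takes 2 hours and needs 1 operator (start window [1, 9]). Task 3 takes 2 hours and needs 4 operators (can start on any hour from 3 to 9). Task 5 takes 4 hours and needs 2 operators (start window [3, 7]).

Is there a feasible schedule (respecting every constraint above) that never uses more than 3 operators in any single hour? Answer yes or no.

no

The minimum achievable peak is 4; 3 < 4, so no feasible schedule stays within the cap.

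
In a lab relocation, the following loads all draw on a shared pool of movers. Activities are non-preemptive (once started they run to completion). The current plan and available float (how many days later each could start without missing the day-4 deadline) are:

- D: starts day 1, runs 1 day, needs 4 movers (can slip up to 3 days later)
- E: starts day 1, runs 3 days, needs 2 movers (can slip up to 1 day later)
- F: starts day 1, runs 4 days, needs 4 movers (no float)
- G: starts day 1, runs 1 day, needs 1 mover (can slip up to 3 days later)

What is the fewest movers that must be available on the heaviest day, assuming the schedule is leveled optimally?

8

Early-start (D@1, E@1, F@1, G@1) gives peak 11: d1:11  d2:6  d3:6  d4:4.
Shift E→2, G→2.
Schedule D@1, E@2, F@1, G@2: d1:8  d2:7  d3:6  d4:6 — peak 8.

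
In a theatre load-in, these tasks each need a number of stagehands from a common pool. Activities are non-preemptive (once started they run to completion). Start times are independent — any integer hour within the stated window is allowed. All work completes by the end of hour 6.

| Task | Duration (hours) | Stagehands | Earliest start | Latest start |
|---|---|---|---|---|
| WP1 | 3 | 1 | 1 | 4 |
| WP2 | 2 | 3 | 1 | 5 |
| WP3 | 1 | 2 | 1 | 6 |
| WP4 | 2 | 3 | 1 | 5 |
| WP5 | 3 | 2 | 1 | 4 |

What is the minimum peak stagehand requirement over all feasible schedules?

5

Early-start (WP1@1, WP2@1, WP3@1, WP4@1, WP5@1) gives peak 11: h1:11  h2:9  h3:3  h4:0  h5:0  h6:0.
Shift WP3→3, WP4→4, WP5→3.
Schedule WP1@1, WP2@1, WP3@3, WP4@4, WP5@3: h1:4  h2:4  h3:5  h4:5  h5:5  h6:0 — peak 5.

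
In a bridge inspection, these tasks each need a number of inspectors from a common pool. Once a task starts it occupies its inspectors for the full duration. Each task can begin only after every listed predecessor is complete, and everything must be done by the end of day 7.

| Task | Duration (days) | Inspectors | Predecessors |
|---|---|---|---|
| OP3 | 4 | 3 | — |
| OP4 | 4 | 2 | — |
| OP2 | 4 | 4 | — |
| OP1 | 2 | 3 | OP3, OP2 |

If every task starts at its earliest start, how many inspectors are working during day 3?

9

At early start, day 3 has: OP3, OP4, OP2.
Demand: 3 + 2 + 4 = 9.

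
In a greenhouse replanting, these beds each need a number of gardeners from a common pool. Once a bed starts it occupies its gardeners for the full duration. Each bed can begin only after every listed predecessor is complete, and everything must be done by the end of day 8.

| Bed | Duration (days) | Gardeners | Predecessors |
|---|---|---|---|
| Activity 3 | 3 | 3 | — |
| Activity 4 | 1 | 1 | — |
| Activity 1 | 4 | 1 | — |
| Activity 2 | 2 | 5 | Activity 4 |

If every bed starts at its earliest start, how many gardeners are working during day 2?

9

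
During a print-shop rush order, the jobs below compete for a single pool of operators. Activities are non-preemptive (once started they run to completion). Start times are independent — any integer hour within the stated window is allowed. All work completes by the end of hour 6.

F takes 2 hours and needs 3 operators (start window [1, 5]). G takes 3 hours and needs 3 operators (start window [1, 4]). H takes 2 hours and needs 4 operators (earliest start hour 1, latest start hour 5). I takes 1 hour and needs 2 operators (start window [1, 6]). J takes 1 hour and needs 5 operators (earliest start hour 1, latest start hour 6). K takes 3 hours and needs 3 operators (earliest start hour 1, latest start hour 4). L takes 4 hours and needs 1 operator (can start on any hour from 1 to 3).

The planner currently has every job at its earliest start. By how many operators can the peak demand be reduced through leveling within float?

13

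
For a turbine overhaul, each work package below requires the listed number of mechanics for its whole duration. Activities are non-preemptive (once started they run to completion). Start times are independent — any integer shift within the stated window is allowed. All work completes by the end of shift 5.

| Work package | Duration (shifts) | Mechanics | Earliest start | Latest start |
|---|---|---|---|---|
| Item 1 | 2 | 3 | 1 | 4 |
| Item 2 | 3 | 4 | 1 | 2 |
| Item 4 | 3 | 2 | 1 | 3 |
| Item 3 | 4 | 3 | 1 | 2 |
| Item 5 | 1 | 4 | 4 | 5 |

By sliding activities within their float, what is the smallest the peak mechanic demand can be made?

9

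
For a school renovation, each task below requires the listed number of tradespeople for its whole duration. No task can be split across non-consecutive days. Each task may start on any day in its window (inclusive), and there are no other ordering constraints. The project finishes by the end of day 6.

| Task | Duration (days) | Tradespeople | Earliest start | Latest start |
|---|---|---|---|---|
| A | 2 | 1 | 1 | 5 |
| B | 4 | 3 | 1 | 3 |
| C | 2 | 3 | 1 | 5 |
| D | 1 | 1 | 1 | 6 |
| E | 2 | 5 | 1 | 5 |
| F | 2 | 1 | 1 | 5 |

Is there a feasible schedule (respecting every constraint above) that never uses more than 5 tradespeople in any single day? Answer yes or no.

no

Total tradesperson-days = 33; over 6 days the average is 33/6 > 5, so some day must exceed 5.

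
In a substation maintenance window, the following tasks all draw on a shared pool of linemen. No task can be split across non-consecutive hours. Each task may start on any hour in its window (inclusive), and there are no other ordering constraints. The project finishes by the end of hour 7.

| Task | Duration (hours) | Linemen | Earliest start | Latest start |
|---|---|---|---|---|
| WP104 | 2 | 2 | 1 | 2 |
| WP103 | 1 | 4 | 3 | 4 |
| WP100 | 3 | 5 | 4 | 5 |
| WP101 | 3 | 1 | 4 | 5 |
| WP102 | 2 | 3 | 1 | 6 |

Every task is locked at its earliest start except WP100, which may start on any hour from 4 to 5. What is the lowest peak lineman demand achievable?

WP100@4: h1:5  h2:5  h3:4  h4:6  h5:6  h6:6  h7:0 → peak 6
WP100@5: h1:5  h2:5  h3:4  h4:1  h5:6  h6:6  h7:5 → peak 6
Best is WP100@4, peak 6.

6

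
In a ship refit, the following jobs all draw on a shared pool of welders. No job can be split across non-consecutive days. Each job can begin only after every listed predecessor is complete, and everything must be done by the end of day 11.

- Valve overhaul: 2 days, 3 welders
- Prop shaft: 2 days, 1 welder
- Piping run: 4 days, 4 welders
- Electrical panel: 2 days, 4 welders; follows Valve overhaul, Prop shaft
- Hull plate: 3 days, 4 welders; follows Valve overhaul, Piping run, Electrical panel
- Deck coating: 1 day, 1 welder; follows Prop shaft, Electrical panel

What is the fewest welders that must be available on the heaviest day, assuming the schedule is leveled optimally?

Early-start (Valve overhaul@1, Prop shaft@1, Piping run@1, Electrical panel@3, Hull plate@5, Deck coating@5) gives peak 8: d1:8  d2:8  d3:8  d4:8  d5:5  d6:4  d7:4  d8:0  d9:0  d10:0  d11:0.
Shift Piping run→3, Electrical panel→7, Hull plate→9, Deck coating→9.
Schedule Valve overhaul@1, Prop shaft@1, Piping run@3, Electrical panel@7, Hull plate@9, Deck coating@9: d1:4  d2:4  d3:4  d4:4  d5:4  d6:4  d7:4  d8:4  d9:5  d10:4  d11:4 — peak 5.
Total welder-days = 45 over 11 days ⇒ peak ≥ ⌈45/11⌉ = 5, so 5 is optimal.

5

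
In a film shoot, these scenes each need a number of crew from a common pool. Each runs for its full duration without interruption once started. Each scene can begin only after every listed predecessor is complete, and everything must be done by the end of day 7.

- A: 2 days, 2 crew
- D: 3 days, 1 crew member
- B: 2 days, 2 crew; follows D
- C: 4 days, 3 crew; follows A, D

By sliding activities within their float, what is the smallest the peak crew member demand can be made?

Schedule A@1, D@1, B@4, C@4: d1:3  d2:3  d3:1  d4:5  d5:5  d6:3  d7:3 — peak 5.
No arrangement of the 6 feasible schedules does better.

5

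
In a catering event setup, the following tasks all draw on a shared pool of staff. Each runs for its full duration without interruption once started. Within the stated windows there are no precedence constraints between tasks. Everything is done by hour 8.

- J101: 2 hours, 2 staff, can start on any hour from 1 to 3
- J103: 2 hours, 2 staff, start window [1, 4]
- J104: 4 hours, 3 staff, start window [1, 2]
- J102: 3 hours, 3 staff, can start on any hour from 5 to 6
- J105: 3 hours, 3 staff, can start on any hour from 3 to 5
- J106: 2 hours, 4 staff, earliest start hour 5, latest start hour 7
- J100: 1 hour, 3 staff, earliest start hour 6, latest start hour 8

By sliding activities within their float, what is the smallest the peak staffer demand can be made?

Early-start (J101@1, J103@1, J104@1, J102@5, J105@3, J106@5, J100@6) gives peak 10: h1:7  h2:7  h3:6  h4:6  h5:10  h6:10  h7:3  h8:0.
Shift J106→6, J100→8.
Schedule J101@1, J103@1, J104@1, J102@5, J105@3, J106@6, J100@8: h1:7  h2:7  h3:6  h4:6  h5:6  h6:7  h7:7  h8:3 — peak 7.
Total staffer-hours = 49 over 8 hours ⇒ peak ≥ ⌈49/8⌉ = 7, so 7 is optimal.

7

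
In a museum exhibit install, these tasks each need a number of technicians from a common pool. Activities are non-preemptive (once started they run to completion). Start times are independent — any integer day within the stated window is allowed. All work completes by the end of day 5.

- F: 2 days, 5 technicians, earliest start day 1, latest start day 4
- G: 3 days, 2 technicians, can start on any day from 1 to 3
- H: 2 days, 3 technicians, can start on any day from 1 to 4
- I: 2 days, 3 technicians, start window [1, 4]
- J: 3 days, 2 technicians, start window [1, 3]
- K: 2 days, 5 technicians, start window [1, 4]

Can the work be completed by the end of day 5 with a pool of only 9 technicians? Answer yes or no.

no

The minimum achievable peak is 10; 9 < 10, so no feasible schedule stays within the cap.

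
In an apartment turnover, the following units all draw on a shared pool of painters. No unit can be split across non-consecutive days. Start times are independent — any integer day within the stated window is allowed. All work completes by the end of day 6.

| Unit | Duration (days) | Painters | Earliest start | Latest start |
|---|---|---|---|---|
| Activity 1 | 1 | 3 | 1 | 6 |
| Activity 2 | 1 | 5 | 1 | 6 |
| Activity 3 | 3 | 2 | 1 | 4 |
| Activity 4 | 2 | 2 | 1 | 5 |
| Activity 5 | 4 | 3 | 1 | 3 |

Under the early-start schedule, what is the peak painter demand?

Early-start schedule: Activity 1@1, Activity 2@1, Activity 3@1, Activity 4@1, Activity 5@1.
Load per day: day 1: 15, day 2: 7, day 3: 5, day 4: 3, day 5: 0, day 6: 0.
Peak is 15.

15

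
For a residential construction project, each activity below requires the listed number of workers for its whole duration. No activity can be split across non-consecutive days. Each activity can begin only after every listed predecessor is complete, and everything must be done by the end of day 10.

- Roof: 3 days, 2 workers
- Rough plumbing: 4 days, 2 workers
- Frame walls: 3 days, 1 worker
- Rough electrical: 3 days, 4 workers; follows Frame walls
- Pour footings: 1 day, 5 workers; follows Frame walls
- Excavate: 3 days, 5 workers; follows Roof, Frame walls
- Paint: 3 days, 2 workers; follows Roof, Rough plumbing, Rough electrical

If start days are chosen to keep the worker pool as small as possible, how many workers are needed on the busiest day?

Early-start (Roof@1, Rough plumbing@1, Frame walls@1, Rough electrical@4, Pour footings@4, Excavate@4, Paint@7) gives peak 16: d1:5  d2:5  d3:5  d4:16  d5:9  d6:9  d7:2  d8:2  d9:2  d10:0.
Shift Pour footings→7, Excavate→8.
Schedule Roof@1, Rough plumbing@1, Frame walls@1, Rough electrical@4, Pour footings@7, Excavate@8, Paint@7: d1:5  d2:5  d3:5  d4:6  d5:4  d6:4  d7:7  d8:7  d9:7  d10:5 — peak 7.

7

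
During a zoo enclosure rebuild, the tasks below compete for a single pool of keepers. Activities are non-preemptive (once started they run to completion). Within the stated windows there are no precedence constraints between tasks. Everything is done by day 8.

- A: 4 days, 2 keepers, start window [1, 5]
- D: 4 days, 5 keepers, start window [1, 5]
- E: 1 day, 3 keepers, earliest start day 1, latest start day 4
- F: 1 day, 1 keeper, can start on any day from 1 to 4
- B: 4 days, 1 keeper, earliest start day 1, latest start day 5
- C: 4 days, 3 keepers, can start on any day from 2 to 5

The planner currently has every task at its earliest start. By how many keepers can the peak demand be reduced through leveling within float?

Early-start peak: d1:12  d2:11  d3:11  d4:11  d5:3  d6:0  d7:0  d8:0 ⇒ 12.
Leveled (A@1, D@2, E@1, F@1, B@1, C@5): d1:7  d2:8  d3:8  d4:8  d5:8  d6:3  d7:3  d8:3 ⇒ 8.
Reduction 12 − 8 = 4.

4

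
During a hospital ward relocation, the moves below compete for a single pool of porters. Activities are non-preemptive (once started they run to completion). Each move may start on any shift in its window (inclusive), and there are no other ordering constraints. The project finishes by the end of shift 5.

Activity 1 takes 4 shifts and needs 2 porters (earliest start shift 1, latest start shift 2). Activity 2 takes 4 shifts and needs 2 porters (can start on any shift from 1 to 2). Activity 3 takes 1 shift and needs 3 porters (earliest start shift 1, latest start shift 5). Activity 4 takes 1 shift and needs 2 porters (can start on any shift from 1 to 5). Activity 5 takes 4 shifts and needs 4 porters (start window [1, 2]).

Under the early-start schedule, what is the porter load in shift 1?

At early start, shift 1 has: Activity 1, Activity 2, Activity 3, Activity 4, Activity 5.
Demand: 2 + 2 + 3 + 2 + 4 = 13.

13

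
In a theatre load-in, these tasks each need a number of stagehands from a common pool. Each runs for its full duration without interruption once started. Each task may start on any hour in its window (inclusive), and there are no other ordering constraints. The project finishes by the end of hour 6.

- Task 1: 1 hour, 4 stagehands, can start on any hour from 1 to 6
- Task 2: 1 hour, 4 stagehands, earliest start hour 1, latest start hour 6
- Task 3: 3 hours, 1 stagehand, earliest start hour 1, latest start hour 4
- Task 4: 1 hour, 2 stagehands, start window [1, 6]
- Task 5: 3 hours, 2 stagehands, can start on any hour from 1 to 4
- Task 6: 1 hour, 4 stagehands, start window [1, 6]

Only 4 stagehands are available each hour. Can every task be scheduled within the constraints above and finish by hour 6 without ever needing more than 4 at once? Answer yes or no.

The minimum achievable peak is 5; 4 < 5, so no feasible schedule stays within the cap.

no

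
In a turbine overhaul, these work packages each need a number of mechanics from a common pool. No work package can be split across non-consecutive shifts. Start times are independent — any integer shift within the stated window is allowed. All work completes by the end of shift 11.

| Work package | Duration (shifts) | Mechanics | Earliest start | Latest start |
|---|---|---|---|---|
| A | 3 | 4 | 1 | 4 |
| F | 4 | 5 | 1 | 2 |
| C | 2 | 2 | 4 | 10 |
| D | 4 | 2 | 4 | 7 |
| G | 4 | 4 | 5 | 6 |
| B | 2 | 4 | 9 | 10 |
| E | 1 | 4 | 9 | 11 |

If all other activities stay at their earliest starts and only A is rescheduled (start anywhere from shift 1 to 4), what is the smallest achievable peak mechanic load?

9

A@1: s1:9  s2:9  s3:9  s4:9  s5:8  s6:6  s7:6  s8:4  s9:8  s10:4  s11:0 → peak 9
A@2: s1:5  s2:9  s3:9  s4:13  s5:8  s6:6  s7:6  s8:4  s9:8  s10:4  s11:0 → peak 13
A@3: s1:5  s2:5  s3:9  s4:13  s5:12  s6:6  s7:6  s8:4  s9:8  s10:4  s11:0 → peak 13
A@4: s1:5  s2:5  s3:5  s4:13  s5:12  s6:10  s7:6  s8:4  s9:8  s10:4  s11:0 → peak 13
Best is A@1, peak 9.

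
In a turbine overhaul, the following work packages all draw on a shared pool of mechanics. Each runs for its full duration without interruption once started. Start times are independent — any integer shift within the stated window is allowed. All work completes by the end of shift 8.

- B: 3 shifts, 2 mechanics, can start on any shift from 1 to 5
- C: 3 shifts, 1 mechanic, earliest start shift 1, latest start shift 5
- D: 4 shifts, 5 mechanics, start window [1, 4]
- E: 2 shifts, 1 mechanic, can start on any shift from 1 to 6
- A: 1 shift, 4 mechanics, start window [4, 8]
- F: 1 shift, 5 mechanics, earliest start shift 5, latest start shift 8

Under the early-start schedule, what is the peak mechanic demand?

9

Early-start schedule: B@1, C@1, D@1, E@1, A@4, F@5.
Load per shift: shift 1: 9, shift 2: 9, shift 3: 8, shift 4: 9, shift 5: 5, shift 6: 0, shift 7: 0, shift 8: 0.
Peak is 9.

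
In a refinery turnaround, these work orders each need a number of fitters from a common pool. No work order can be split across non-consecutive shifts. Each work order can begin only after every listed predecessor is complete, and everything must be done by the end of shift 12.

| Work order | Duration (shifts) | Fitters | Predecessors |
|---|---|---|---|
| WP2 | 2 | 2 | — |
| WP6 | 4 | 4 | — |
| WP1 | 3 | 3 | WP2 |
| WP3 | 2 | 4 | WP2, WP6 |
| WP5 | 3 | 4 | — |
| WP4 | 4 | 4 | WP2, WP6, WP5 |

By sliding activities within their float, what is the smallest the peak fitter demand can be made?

Early-start (WP2@1, WP6@1, WP1@3, WP3@5, WP5@1, WP4@5) gives peak 11: s1:10  s2:10  s3:11  s4:7  s5:11  s6:8  s7:4  s8:4  s9:0  s10:0  s11:0  s12:0.
Shift WP5→6, WP4→9.
Schedule WP2@1, WP6@1, WP1@3, WP3@5, WP5@6, WP4@9: s1:6  s2:6  s3:7  s4:7  s5:7  s6:8  s7:4  s8:4  s9:4  s10:4  s11:4  s12:4 — peak 8.

8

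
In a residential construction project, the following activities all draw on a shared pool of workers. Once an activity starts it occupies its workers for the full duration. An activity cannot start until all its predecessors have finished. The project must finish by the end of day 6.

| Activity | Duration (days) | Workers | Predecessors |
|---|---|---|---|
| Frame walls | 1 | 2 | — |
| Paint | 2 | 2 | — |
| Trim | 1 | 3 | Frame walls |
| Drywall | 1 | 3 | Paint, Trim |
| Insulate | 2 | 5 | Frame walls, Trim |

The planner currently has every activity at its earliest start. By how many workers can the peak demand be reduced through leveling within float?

3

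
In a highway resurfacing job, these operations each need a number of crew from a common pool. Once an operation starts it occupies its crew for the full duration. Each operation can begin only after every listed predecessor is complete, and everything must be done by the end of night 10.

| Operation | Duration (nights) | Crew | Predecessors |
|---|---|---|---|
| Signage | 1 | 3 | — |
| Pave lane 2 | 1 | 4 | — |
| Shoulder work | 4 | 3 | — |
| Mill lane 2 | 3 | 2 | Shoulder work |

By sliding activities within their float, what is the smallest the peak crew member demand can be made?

4

Early-start (Signage@1, Pave lane 2@1, Shoulder work@1, Mill lane 2@5) gives peak 10: n1:10  n2:3  n3:3  n4:3  n5:2  n6:2  n7:2  n8:0  n9:0  n10:0.
Shift Pave lane 2→2, Shoulder work→3, Mill lane 2→7.
Schedule Signage@1, Pave lane 2@2, Shoulder work@3, Mill lane 2@7: n1:3  n2:4  n3:3  n4:3  n5:3  n6:3  n7:2  n8:2  n9:2  n10:0 — peak 4.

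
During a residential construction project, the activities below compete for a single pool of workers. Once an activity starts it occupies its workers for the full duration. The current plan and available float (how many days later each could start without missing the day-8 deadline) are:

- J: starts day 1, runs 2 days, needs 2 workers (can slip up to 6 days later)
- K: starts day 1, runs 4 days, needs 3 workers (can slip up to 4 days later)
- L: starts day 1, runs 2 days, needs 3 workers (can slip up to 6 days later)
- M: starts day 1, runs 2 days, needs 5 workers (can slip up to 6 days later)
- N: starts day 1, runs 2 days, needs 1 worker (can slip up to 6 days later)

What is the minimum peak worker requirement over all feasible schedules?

5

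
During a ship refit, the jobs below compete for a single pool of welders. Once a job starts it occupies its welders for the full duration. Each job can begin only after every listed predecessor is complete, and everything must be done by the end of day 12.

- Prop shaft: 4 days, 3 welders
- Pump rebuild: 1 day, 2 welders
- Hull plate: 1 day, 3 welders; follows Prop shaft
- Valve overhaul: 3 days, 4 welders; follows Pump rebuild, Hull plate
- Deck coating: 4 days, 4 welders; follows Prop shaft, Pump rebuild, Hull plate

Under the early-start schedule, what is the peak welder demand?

8

Early-start schedule: Prop shaft@1, Pump rebuild@1, Hull plate@5, Valve overhaul@6, Deck coating@6.
Load per day: day 1: 5, day 2: 3, day 3: 3, day 4: 3, day 5: 3, day 6: 8, day 7: 8, day 8: 8, day 9: 4, day 10: 0, day 11: 0, day 12: 0.
Peak is 8.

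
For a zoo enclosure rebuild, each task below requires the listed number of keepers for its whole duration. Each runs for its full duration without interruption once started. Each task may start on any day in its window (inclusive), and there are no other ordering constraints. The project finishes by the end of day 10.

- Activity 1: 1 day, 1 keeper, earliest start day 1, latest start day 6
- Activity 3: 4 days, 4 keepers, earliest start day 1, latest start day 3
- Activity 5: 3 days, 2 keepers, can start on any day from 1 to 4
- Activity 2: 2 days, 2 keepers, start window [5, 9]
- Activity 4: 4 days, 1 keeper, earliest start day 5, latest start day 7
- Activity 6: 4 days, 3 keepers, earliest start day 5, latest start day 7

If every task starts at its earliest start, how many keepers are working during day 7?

At early start, day 7 has: Activity 4, Activity 6.
Demand: 1 + 3 = 4.

4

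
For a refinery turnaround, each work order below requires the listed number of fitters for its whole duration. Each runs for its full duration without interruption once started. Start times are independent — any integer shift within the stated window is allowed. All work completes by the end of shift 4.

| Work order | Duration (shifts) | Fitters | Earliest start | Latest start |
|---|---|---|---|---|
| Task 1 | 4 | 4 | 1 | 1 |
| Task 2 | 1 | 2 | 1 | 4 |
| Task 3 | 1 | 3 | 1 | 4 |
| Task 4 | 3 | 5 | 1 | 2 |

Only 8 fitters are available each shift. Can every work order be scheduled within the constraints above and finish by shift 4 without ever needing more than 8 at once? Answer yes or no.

no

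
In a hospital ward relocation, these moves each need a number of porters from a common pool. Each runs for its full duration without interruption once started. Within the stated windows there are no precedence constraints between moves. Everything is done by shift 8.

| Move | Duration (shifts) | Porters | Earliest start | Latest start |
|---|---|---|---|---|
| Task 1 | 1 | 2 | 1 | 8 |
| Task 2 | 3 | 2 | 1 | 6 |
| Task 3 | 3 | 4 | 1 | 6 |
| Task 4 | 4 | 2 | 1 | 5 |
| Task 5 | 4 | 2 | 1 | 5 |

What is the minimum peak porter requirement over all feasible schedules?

6

Early-start (Task 1@1, Task 2@1, Task 3@1, Task 4@1, Task 5@1) gives peak 12: s1:12  s2:10  s3:10  s4:4  s5:0  s6:0  s7:0  s8:0.
Shift Task 3→2, Task 4→4, Task 5→5.
Schedule Task 1@1, Task 2@1, Task 3@2, Task 4@4, Task 5@5: s1:4  s2:6  s3:6  s4:6  s5:4  s6:4  s7:4  s8:2 — peak 6.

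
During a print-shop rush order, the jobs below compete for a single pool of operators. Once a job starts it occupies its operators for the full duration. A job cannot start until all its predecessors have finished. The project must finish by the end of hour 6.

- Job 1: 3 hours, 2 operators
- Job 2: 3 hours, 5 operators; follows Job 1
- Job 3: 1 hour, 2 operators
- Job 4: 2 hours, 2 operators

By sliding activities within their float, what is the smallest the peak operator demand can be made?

5

Early-start (Job 1@1, Job 2@4, Job 3@1, Job 4@1) gives peak 6: h1:6  h2:4  h3:2  h4:5  h5:5  h6:5.
Shift Job 4→2.
Schedule Job 1@1, Job 2@4, Job 3@1, Job 4@2: h1:4  h2:4  h3:4  h4:5  h5:5  h6:5 — peak 5.
Total operator-hours = 27 over 6 hours ⇒ peak ≥ ⌈27/6⌉ = 5, so 5 is optimal.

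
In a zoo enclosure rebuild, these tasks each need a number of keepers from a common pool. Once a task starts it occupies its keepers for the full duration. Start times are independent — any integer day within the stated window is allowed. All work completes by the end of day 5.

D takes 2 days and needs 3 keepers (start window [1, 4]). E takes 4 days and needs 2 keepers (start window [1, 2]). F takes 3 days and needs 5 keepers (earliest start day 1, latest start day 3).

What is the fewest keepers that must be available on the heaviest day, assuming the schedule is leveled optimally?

Early-start (D@1, E@1, F@1) gives peak 10: d1:10  d2:10  d3:7  d4:2  d5:0.
Shift F→3.
Schedule D@1, E@1, F@3: d1:5  d2:5  d3:7  d4:7  d5:5 — peak 7.
No arrangement of the 24 feasible schedules does better.

7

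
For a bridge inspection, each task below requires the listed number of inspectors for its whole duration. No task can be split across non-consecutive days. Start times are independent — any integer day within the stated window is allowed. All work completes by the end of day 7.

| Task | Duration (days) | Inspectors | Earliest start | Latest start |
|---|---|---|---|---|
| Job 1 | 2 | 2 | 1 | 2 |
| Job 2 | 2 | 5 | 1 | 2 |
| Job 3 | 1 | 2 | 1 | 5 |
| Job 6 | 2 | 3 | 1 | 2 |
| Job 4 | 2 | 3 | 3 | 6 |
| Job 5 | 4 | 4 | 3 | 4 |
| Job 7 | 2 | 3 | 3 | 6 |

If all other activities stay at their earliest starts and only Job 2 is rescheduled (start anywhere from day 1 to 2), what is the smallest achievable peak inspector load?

12

Job 2@1: d1:12  d2:10  d3:10  d4:10  d5:4  d6:4  d7:0 → peak 12
Job 2@2: d1:7  d2:10  d3:15  d4:10  d5:4  d6:4  d7:0 → peak 15
Best is Job 2@1, peak 12.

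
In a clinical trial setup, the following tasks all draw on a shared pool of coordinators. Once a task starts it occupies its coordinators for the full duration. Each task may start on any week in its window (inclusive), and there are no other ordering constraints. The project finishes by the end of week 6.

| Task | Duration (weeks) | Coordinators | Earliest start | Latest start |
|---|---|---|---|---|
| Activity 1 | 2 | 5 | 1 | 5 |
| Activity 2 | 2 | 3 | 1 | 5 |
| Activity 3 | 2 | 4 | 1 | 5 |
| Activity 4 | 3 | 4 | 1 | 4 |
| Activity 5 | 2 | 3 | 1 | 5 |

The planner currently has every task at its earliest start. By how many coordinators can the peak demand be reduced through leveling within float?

11

Early-start peak: w1:19  w2:19  w3:4  w4:0  w5:0  w6:0 ⇒ 19.
Leveled (Activity 1@1, Activity 2@1, Activity 3@3, Activity 4@3, Activity 5@5): w1:8  w2:8  w3:8  w4:8  w5:7  w6:3 ⇒ 8.
Reduction 19 − 8 = 11.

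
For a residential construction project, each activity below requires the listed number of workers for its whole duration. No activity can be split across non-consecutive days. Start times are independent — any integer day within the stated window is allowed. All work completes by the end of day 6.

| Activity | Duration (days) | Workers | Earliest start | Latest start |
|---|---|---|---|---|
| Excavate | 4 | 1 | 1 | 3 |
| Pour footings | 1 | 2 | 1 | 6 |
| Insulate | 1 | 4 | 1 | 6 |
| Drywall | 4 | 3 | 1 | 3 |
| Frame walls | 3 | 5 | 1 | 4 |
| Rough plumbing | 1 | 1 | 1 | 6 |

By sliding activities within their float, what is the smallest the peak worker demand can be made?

Early-start (Excavate@1, Pour footings@1, Insulate@1, Drywall@1, Frame walls@1, Rough plumbing@1) gives peak 16: d1:16  d2:9  d3:9  d4:4  d5:0  d6:0.
Shift Drywall→2, Frame walls→2.
Schedule Excavate@1, Pour footings@1, Insulate@1, Drywall@2, Frame walls@2, Rough plumbing@1: d1:8  d2:9  d3:9  d4:9  d5:3  d6:0 — peak 9.

9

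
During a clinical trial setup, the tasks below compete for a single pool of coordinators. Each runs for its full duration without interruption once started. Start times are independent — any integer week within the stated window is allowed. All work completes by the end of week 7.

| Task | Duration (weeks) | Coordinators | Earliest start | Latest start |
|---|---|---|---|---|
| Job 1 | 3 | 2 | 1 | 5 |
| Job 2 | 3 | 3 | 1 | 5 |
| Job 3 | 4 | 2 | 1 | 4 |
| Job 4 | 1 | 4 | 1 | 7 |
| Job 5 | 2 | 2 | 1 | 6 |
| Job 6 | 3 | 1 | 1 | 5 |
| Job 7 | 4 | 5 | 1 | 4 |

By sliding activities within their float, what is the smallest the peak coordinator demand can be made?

Early-start (Job 1@1, Job 2@1, Job 3@1, Job 4@1, Job 5@1, Job 6@1, Job 7@1) gives peak 19: w1:19  w2:15  w3:13  w4:7  w5:0  w6:0  w7:0.
Shift Job 2→5, Job 5→2, Job 6→2, Job 7→4.
Schedule Job 1@1, Job 2@5, Job 3@1, Job 4@1, Job 5@2, Job 6@2, Job 7@4: w1:8  w2:7  w3:7  w4:8  w5:8  w6:8  w7:8 — peak 8.
Total coordinator-weeks = 54 over 7 weeks ⇒ peak ≥ ⌈54/7⌉ = 8, so 8 is optimal.

8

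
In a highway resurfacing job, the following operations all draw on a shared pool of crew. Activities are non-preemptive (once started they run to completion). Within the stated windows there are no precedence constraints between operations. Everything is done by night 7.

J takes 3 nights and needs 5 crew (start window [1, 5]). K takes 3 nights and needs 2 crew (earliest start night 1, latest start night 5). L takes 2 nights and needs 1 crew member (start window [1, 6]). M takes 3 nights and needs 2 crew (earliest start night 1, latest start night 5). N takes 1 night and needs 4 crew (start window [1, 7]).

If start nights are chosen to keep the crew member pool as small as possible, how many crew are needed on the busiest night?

Early-start (J@1, K@1, L@1, M@1, N@1) gives peak 14: n1:14  n2:10  n3:9  n4:0  n5:0  n6:0  n7:0.
Shift K→4, L→4, M→4, N→7.
Schedule J@1, K@4, L@4, M@4, N@7: n1:5  n2:5  n3:5  n4:5  n5:5  n6:4  n7:4 — peak 5.
Total crew member-nights = 33 over 7 nights ⇒ peak ≥ ⌈33/7⌉ = 5, so 5 is optimal.

5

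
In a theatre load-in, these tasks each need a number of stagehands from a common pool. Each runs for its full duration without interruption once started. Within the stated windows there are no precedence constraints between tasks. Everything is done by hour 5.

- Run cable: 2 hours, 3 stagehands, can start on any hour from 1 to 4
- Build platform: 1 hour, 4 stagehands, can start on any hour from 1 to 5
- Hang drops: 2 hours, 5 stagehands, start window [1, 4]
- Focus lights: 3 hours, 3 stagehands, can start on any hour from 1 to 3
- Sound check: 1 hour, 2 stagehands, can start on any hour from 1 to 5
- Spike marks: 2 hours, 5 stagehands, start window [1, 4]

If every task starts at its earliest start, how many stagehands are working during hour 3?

3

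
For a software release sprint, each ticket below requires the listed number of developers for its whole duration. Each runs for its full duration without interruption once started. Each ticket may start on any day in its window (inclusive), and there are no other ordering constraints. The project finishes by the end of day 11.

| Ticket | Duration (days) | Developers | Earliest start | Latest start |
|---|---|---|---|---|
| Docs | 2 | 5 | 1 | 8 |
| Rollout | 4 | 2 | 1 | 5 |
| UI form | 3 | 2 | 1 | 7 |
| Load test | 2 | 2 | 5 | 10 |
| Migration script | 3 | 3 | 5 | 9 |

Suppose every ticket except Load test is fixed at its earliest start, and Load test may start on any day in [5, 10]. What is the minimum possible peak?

9

Load test@5: d1:9  d2:9  d3:4  d4:2  d5:5  d6:5  d7:3  d8:0  d9:0  d10:0  d11:0 → peak 9
Load test@6: d1:9  d2:9  d3:4  d4:2  d5:3  d6:5  d7:5  d8:0  d9:0  d10:0  d11:0 → peak 9
Load test@7: d1:9  d2:9  d3:4  d4:2  d5:3  d6:3  d7:5  d8:2  d9:0  d10:0  d11:0 → peak 9
Load test@8: d1:9  d2:9  d3:4  d4:2  d5:3  d6:3  d7:3  d8:2  d9:2  d10:0  d11:0 → peak 9
Load test@9: d1:9  d2:9  d3:4  d4:2  d5:3  d6:3  d7:3  d8:0  d9:2  d10:2  d11:0 → peak 9
Load test@10: d1:9  d2:9  d3:4  d4:2  d5:3  d6:3  d7:3  d8:0  d9:0  d10:2  d11:2 → peak 9
Best is Load test@5, peak 9.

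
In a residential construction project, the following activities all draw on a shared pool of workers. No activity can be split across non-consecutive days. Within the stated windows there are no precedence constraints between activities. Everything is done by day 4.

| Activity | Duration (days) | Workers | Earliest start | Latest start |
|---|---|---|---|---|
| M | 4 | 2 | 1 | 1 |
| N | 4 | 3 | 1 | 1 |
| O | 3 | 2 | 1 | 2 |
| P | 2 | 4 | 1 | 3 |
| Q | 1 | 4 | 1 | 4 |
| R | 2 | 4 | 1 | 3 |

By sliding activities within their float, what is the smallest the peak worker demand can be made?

Early-start (M@1, N@1, O@1, P@1, Q@1, R@1) gives peak 19: d1:19  d2:15  d3:7  d4:5.
Shift Q→4, R→3.
Schedule M@1, N@1, O@1, P@1, Q@4, R@3: d1:11  d2:11  d3:11  d4:13 — peak 13.

13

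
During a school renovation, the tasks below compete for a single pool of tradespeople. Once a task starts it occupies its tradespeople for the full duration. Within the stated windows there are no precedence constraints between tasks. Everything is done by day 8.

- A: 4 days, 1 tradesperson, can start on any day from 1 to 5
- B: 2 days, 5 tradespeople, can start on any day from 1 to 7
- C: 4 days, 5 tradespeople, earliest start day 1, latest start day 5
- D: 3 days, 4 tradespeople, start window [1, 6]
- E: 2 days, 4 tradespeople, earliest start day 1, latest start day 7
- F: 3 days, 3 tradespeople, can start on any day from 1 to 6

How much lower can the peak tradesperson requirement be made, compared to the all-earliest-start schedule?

13

Early-start peak: d1:22  d2:22  d3:13  d4:6  d5:0  d6:0  d7:0  d8:0 ⇒ 22.
Leveled (A@1, B@1, C@3, D@5, E@7, F@1): d1:9  d2:9  d3:9  d4:6  d5:9  d6:9  d7:8  d8:4 ⇒ 9.
Reduction 22 − 9 = 13.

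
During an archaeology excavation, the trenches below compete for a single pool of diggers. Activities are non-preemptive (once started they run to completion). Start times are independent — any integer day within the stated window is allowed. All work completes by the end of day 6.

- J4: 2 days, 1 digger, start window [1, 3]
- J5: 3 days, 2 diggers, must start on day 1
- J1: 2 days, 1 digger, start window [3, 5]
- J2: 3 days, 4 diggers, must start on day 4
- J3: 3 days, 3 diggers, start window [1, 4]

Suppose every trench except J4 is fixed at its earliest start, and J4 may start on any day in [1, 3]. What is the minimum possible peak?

6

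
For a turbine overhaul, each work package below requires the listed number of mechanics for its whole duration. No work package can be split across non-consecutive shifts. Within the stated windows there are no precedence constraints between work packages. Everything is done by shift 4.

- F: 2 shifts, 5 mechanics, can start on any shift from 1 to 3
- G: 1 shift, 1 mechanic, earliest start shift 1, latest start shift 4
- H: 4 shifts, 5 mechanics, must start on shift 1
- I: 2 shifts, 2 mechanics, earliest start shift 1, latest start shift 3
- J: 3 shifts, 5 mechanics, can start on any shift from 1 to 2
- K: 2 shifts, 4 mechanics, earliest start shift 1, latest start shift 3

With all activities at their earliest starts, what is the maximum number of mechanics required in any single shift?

Early-start schedule: F@1, G@1, H@1, I@1, J@1, K@1.
Load per shift: shift 1: 22, shift 2: 21, shift 3: 10, shift 4: 5.
Peak is 22.

22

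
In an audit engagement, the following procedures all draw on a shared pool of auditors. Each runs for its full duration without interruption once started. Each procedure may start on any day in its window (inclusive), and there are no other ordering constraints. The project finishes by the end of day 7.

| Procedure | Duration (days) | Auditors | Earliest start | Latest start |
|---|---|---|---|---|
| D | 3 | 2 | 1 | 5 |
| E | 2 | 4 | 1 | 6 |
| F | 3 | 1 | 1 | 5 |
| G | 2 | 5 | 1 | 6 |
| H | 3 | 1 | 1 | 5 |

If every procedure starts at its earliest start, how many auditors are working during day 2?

13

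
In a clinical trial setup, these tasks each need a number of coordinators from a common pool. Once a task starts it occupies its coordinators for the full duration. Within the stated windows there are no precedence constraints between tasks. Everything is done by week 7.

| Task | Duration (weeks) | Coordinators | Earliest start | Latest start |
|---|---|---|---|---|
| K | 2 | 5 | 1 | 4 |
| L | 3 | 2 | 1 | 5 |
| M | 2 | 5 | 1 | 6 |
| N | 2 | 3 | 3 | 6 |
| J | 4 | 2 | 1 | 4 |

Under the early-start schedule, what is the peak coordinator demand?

14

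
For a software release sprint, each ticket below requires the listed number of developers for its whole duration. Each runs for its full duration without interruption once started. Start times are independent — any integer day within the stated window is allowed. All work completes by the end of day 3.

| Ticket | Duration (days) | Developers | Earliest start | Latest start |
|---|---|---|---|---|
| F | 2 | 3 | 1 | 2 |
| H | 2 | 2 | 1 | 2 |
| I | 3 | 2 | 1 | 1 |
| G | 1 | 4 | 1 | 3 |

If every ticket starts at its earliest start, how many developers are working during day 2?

7

At early start, day 2 has: F, H, I.
Demand: 3 + 2 + 2 = 7.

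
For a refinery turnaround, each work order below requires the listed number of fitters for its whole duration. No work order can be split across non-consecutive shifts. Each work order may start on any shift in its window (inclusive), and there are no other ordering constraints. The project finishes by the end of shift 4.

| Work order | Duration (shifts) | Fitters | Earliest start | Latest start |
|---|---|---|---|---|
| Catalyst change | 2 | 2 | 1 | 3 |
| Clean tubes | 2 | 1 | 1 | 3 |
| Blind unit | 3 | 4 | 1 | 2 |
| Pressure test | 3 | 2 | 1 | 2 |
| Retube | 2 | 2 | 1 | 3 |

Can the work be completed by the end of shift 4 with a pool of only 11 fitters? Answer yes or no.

yes

Schedule Catalyst change@1, Clean tubes@1, Blind unit@1, Pressure test@1, Retube@3: s1:9  s2:9  s3:8  s4:2 — peak 9 ≤ 11.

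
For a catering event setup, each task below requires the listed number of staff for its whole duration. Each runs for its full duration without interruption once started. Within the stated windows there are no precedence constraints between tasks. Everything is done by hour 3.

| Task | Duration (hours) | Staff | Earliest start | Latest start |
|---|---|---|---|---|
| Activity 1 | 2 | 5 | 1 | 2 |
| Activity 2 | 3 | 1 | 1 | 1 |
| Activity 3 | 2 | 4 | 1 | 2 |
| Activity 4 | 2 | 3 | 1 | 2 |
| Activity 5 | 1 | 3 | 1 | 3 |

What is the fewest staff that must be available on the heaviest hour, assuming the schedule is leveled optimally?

13

Early-start (Activity 1@1, Activity 2@1, Activity 3@1, Activity 4@1, Activity 5@1) gives peak 16: h1:16  h2:13  h3:1.
Shift Activity 5→3.
Schedule Activity 1@1, Activity 2@1, Activity 3@1, Activity 4@1, Activity 5@3: h1:13  h2:13  h3:4 — peak 13.
No arrangement of the 24 feasible schedules does better.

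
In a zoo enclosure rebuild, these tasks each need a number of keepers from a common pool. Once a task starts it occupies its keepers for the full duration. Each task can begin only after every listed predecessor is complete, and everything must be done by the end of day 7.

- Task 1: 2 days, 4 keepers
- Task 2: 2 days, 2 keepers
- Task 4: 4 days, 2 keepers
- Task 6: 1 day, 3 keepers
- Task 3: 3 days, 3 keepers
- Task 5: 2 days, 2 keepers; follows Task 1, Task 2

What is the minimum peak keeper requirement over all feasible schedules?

6

Early-start (Task 1@1, Task 2@1, Task 4@1, Task 6@1, Task 3@1, Task 5@3) gives peak 14: d1:14  d2:11  d3:7  d4:4  d5:0  d6:0  d7:0.
Shift Task 4→3, Task 6→7, Task 3→3, Task 5→6.
Schedule Task 1@1, Task 2@1, Task 4@3, Task 6@7, Task 3@3, Task 5@6: d1:6  d2:6  d3:5  d4:5  d5:5  d6:4  d7:5 — peak 6.
Total keeper-days = 36 over 7 days ⇒ peak ≥ ⌈36/7⌉ = 6, so 6 is optimal.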